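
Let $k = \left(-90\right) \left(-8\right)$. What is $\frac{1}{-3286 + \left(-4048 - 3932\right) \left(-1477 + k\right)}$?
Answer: $\frac{1}{6037574} \approx 1.6563 \cdot 10^{-7}$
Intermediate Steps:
$k = 720$
$\frac{1}{-3286 + \left(-4048 - 3932\right) \left(-1477 + k\right)} = \frac{1}{-3286 + \left(-4048 - 3932\right) \left(-1477 + 720\right)} = \frac{1}{-3286 - -6040860} = \frac{1}{-3286 + 6040860} = \frac{1}{6037574}$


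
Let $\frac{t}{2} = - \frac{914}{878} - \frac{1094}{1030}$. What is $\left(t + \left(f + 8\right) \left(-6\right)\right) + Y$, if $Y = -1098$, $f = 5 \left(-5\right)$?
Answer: $- \frac{226131636}{226085} \approx -1000.2$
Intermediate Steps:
$f = -25$
$t = - \frac{950976}{226085}$ ($t = 2 \left(- \frac{914}{878} - \frac{1094}{1030}\right) = 2 \left(\left(-914\right) \frac{1}{878} - \frac{547}{515}\right) = 2 \left(- \frac{457}{439} - \frac{547}{515}\right) = 2 \left(- \frac{475488}{226085}\right) = - \frac{950976}{226085} \approx -4.2063$)
$\left(t + \left(f + 8\right) \left(-6\right)\right) + Y = \left(- \frac{950976}{226085} + \left(-25 + 8\right) \left(-6\right)\right) - 1098 = \left(- \frac{950976}{226085} - -102\right) - 1098 = \left(- \frac{950976}{226085} + 102\right) - 1098 = \frac{22109694}{226085} - 1098 = - \frac{226131636}{226085}$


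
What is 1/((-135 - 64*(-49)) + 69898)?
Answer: 1/72899 ≈ 1.3718e-5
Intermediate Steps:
1/((-135 - 64*(-49)) + 69898) = 1/((-135 + 3136) + 69898) = 1/(3001 + 69898) = 1/72899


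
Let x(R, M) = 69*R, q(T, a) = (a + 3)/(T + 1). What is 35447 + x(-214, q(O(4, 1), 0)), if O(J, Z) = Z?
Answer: 20681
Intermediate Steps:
q(T, a) = (3 + a)/(1 + T)
35447 + x(-214, q(O(4, 1), 0)) = 35447 + 69*(-214) = 35447 - 14766 = 20681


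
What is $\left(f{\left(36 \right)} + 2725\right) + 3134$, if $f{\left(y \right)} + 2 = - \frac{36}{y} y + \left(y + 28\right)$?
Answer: $5885$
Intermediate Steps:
$f{\left(y \right)} = -10 + y$ ($f{\left(y \right)} = -2 + \left(- \frac{36}{y} y + \left(y + 28\right)\right) = -2 + \left(-36 + \left(28 + y\right)\right) = -2 + \left(-8 + y\right) = -10 + y$)
$\left(f{\left(36 \right)} + 2725\right) + 3134 = \left(\left(-10 + 36\right) + 2725\right) + 3134 = \left(26 + 2725\right) + 3134 = 2751 + 3134 = 5885$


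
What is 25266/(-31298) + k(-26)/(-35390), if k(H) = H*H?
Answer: -228830297/276909055 ≈ -0.82637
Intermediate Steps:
k(H) = H²
25266/(-31298) + k(-26)/(-35390) = 25266/(-31298) + (-26)²/(-35390) = 25266*(-1/31298) + 676*(-1/35390) = -12633/15649 - 338/17695 = -228830297/276909055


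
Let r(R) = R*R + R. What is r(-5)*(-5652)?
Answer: -113040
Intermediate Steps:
r(R) = R + R**2 (r(R) = R**2 + R = R + R**2)
r(-5)*(-5652) = -5*(1 - 5)*(-5652) = -5*(-4)*(-5652) = 20*(-5652) = -113040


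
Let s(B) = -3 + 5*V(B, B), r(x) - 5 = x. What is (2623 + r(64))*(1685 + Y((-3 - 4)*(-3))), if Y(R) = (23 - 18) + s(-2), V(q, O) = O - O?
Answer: 4541404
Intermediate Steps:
V(q, O) = 0
r(x) = 5 + x
s(B) = -3 (s(B) = -3 + 5*0 = -3 + 0 = -3)
Y(R) = 2 (Y(R) = (23 - 18) - 3 = 5 - 3 = 2)
(2623 + r(64))*(1685 + Y((-3 - 4)*(-3))) = (2623 + (5 + 64))*(1685 + 2) = (2623 + 69)*1687 = 2692*1687 = 4541404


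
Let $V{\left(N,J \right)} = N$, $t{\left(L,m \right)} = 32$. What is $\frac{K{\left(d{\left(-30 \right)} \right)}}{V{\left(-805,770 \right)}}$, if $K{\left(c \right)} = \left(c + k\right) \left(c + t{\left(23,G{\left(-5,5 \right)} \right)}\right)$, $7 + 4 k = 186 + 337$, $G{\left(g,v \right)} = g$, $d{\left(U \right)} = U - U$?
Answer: $- \frac{4128}{805} \approx -5.128$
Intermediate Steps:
$d{\left(U \right)} = 0$
$k = 129$ ($k = - \frac{7}{4} + \frac{186 + 337}{4} = - \frac{7}{4} + \frac{1}{4} \cdot 523 = - \frac{7}{4} + \frac{523}{4} = 129$)
$K{\left(c \right)} = \left(32 + c\right) \left(129 + c\right)$ ($K{\left(c \right)} = \left(c + 129\right) \left(c + 32\right) = \left(129 + c\right) \left(32 + c\right) = \left(32 + c\right) \left(129 + c\right)$)
$\frac{K{\left(d{\left(-30 \right)} \right)}}{V{\left(-805,770 \right)}} = \frac{4128 + 0^{2} + 161 \cdot 0}{-805} = \left(4128 + 0 + 0\right) \left(- \frac{1}{805}\right) = 4128 \left(- \frac{1}{805}\right) = - \frac{4128}{805}$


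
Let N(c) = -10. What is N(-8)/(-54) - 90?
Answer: -2425/27 ≈ -89.815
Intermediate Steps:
N(-8)/(-54) - 90 = -10/(-54) - 90 = -10*(-1/54) - 90 = 5/27 - 90 = -2425/27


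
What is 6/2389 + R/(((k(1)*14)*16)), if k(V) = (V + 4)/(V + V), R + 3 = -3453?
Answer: -515814/83615 ≈ -6.1689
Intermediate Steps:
R = -3456 (R = -3 - 3453 = -3456)
k(V) = (4 + V)/(2*V) (k(V) = (4 + V)/((2*V)) = (4 + V)*(1/(2*V)) = (4 + V)/(2*V))
6/2389 + R/(((k(1)*14)*16)) = 6/2389 - 3456*1/(112*(4 + 1)) = 6*(1/2389) - 3456/((((½)*1*5)*14)*16) = 6/2389 - 3456/(((5/2)*14)*16) = 6/2389 - 3456/(35*16) = 6/2389 - 3456/560 = 6/2389 - 3456*1/560 = 6/2389 - 216/35 = -515814/83615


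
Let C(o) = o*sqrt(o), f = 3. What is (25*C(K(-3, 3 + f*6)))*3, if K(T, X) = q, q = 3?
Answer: 225*sqrt(3) ≈ 389.71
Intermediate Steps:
K(T, X) = 3
C(o) = o**(3/2)
(25*C(K(-3, 3 + f*6)))*3 = (25*3**(3/2))*3 = (25*(3*sqrt(3)))*3 = (75*sqrt(3))*3 = 225*sqrt(3)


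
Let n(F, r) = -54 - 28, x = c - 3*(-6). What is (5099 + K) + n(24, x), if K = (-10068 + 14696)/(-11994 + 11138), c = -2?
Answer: 1072481/214 ≈ 5011.6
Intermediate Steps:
x = 16 (x = -2 - 3*(-6) = -2 + 18 = 16)
K = -1157/214 (K = 4628/(-856) = 4628*(-1/856) = -1157/214 ≈ -5.4065)
n(F, r) = -82
(5099 + K) + n(24, x) = (5099 - 1157/214) - 82 = 1090029/214 - 82 = 1072481/214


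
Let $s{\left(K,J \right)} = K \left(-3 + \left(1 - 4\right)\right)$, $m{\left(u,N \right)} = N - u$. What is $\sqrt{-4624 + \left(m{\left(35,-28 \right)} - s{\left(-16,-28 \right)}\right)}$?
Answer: $i \sqrt{4783} \approx 69.159 i$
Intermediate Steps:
$s{\left(K,J \right)} = - 6 K$ ($s{\left(K,J \right)} = K \left(-3 - 3\right) = K \left(-6\right) = - 6 K$)
$\sqrt{-4624 + \left(m{\left(35,-28 \right)} - s{\left(-16,-28 \right)}\right)} = \sqrt{-4624 - \left(63 - -96\right)} = \sqrt{-4624 - 159} = \sqrt{-4783} = i \sqrt{4783}$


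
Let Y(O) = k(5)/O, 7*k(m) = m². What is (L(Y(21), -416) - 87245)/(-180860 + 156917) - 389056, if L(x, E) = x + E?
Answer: -1369316781634/3519621 ≈ -3.8905e+5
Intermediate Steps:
k(m) = m²/7
Y(O) = 25/(7*O) (Y(O) = ((⅐)*5²)/O = ((⅐)*25)/O = 25/(7*O))
L(x, E) = E + x
(L(Y(21), -416) - 87245)/(-180860 + 156917) - 389056 = ((-416 + (25/7)/21) - 87245)/(-180860 + 156917) - 389056 = ((-416 + (25/7)*(1/21)) - 87245)/(-23943) - 389056 = ((-416 + 25/147) - 87245)*(-1/23943) - 389056 = (-61127/147 - 87245)*(-1/23943) - 389056 = -12886142/147*(-1/23943) - 389056 = 12886142/3519621 - 389056 = -1369316781634/3519621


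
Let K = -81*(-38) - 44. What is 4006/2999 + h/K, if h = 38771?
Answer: 128428433/9098966 ≈ 14.115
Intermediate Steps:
K = 3034 (K = 3078 - 44 = 3034)
4006/2999 + h/K = 4006/2999 + 38771/3034 = 128428433/9098966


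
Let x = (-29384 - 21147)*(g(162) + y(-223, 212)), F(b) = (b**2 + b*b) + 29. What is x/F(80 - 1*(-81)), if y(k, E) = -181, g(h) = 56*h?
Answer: -449271121/51871 ≈ -8661.3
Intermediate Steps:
F(b) = 29 + 2*b**2 (F(b) = (b**2 + b**2) + 29 = 2*b**2 + 29 = 29 + 2*b**2)
x = -449271121 (x = (-29384 - 21147)*(56*162 - 181) = -50531*(9072 - 181) = -50531*8891 = -449271121)
x/F(80 - 1*(-81)) = -449271121/(29 + 2*(80 - 1*(-81))**2) = -449271121/(29 + 2*(80 + 81)**2) = -449271121/(29 + 2*161**2) = -449271121/(29 + 2*25921) = -449271121/(29 + 51842) = -449271121/51871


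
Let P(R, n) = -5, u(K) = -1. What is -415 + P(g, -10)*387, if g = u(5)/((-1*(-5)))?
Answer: -2350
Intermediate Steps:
g = -1/5 (g = -1/((-1*(-5))) = -1/5 ≈ -0.20000)
-415 + P(g, -10)*387 = -415 - 5*387 = -415 - 1935 = -2350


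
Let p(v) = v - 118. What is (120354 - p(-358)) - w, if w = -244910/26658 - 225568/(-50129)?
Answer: 80738045506853/668169441 ≈ 1.2083e+5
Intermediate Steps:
p(v) = -118 + v
w = -3131950823/668169441 (w = -244910*1/26658 - 225568*(-1/50129) = -122455/13329 + 225568/50129 = -3131950823/668169441 ≈ -4.6874)
(120354 - p(-358)) - w = (120354 - (-118 - 358)) - 1*(-3131950823/668169441) = (120354 - 1*(-476)) + 3131950823/668169441 = (120354 + 476) + 3131950823/668169441 = 120830 + 3131950823/668169441 = 80738045506853/668169441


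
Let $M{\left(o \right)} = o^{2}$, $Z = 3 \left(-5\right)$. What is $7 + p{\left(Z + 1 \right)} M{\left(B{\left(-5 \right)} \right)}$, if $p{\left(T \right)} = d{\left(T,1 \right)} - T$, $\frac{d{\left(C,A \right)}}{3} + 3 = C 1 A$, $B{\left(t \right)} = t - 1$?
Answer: $-1325$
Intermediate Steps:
$Z = -15$
$B{\left(t \right)} = -1 + t$
$d{\left(C,A \right)} = -9 + 3 A C$ ($d{\left(C,A \right)} = -9 + 3 C 1 A = -9 + 3 C A = -9 + 3 A C$)
$p{\left(T \right)} = -9 + 2 T$ ($p{\left(T \right)} = \left(-9 + 3 \cdot 1 T\right) - T = \left(-9 + 3 T\right) - T = -9 + 2 T$)
$7 + p{\left(Z + 1 \right)} M{\left(B{\left(-5 \right)} \right)} = 7 + \left(-9 + 2 \left(-15 + 1\right)\right) \left(-1 - 5\right)^{2} = 7 + \left(-9 + 2 \left(-14\right)\right) \left(-6\right)^{2} = 7 + \left(-9 - 28\right) 36 = 7 - 1332 = -1325$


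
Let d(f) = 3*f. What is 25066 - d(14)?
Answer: 25024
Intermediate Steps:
25066 - d(14) = 25066 - 3*14 = 25066 - 1*42 = 25066 - 42 = 25024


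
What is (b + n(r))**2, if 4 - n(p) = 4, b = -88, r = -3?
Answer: 7744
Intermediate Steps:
n(p) = 0 (n(p) = 4 - 1*4 = 4 - 4 = 0)
(b + n(r))**2 = (-88 + 0)**2 = (-88)**2 = 7744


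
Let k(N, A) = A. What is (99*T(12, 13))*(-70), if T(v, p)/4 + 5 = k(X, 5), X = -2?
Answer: 0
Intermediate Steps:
T(v, p) = 0 (T(v, p) = -20 + 4*5 = -20 + 20 = 0)
(99*T(12, 13))*(-70) = (99*0)*(-70) = 0*(-70) = 0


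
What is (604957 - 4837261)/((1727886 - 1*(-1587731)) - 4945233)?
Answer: 264519/101851 ≈ 2.5971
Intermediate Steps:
(604957 - 4837261)/((1727886 - 1*(-1587731)) - 4945233) = -4232304/((1727886 + 1587731) - 4945233) = -4232304/(3315617 - 4945233) = -4232304/(-1629616) = -4232304*(-1/1629616) = 264519/101851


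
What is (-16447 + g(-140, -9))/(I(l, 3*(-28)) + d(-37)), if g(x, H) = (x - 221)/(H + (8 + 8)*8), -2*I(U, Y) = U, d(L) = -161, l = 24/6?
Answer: 1957554/19397 ≈ 100.92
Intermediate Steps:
l = 4 (l = 24*(1/6) = 4)
I(U, Y) = -U/2
g(x, H) = (-221 + x)/(128 + H) (g(x, H) = (-221 + x)/(H + 16*8) = (-221 + x)/(H + 128) = (-221 + x)/(128 + H))
(-16447 + g(-140, -9))/(I(l, 3*(-28)) + d(-37)) = (-16447 + (-221 - 140)/(128 - 9))/(-1/2*4 - 161) = (-16447 - 361/119)/(-2 - 161) = (-16447 + (1/119)*(-361))/(-163) = (-16447 - 361/119)*(-1/163) = -1957554/119*(-1/163) = 1957554/19397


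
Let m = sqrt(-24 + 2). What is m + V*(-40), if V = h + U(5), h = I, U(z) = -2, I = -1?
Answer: 120 + I*sqrt(22) ≈ 120.0 + 4.6904*I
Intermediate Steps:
m = I*sqrt(22) (m = sqrt(-22) = I*sqrt(22) ≈ 4.6904*I)
h = -1
V = -3 (V = -1 - 2 = -3)
m + V*(-40) = I*sqrt(22) - 3*(-40) = I*sqrt(22) + 120 = 120 + I*sqrt(22)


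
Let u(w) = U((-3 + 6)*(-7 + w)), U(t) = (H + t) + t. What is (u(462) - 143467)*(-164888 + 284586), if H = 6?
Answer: -16845219238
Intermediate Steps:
U(t) = 6 + 2*t (U(t) = (6 + t) + t = 6 + 2*t)
u(w) = -36 + 6*w (u(w) = 6 + 2*((-3 + 6)*(-7 + w)) = 6 + 2*(3*(-7 + w)) = 6 + 2*(-21 + 3*w) = 6 + (-42 + 6*w) = -36 + 6*w)
(u(462) - 143467)*(-164888 + 284586) = ((-36 + 6*462) - 143467)*(-164888 + 284586) = ((-36 + 2772) - 143467)*119698 = (2736 - 143467)*119698 = -140731*119698 = -16845219238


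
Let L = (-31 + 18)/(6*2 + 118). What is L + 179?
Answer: 1789/10 ≈ 178.90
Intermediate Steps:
L = -⅒ (L = -13/(12 + 118) = -13/130 = -13*1/130 = -⅒ ≈ -0.10000)
L + 179 = -⅒ + 179 = 1789/10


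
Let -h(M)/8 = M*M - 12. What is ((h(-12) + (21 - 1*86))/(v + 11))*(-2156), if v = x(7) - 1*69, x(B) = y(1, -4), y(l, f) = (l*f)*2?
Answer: -109858/3 ≈ -36619.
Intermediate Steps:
y(l, f) = 2*f*l (y(l, f) = (f*l)*2 = 2*f*l)
x(B) = -8 (x(B) = 2*(-4)*1 = -8)
h(M) = 96 - 8*M**2 (h(M) = -8*(M*M - 12) = -8*(M**2 - 12) = -8*(-12 + M**2) = 96 - 8*M**2)
v = -77 (v = -8 - 1*69 = -8 - 69 = -77)
((h(-12) + (21 - 1*86))/(v + 11))*(-2156) = (((96 - 8*(-12)**2) + (21 - 1*86))/(-77 + 11))*(-2156) = (((96 - 8*144) + (21 - 86))/(-66))*(-2156) = (((96 - 1152) - 65)*(-1/66))*(-2156) = ((-1056 - 65)*(-1/66))*(-2156) = -1121*(-1/66)*(-2156) = (1121/66)*(-2156) = -109858/3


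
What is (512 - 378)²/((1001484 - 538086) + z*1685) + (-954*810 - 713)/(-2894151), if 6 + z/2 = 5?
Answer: 101944353010/332847624057 ≈ 0.30628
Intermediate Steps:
z = -2 (z = -12 + 2*5 = -12 + 10 = -2)
(512 - 378)²/((1001484 - 538086) + z*1685) + (-954*810 - 713)/(-2894151) = (512 - 378)²/((1001484 - 538086) - 2*1685) + (-954*810 - 713)/(-2894151) = 134²/(463398 - 3370) + (-772740 - 713)*(-1/2894151) = 17956/460028 - 773453*(-1/2894151) = 17956*(1/460028) + 773453/2894151 = 4489/115007 + 773453/2894151 = 101944353010/332847624057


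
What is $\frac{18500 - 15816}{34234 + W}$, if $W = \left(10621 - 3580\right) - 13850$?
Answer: $\frac{2684}{27425} \approx 0.097867$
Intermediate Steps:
$W = -6809$ ($W = 7041 - 13850 = -6809$)
$\frac{18500 - 15816}{34234 + W} = \frac{18500 - 15816}{34234 - 6809} = \frac{2684}{27425}$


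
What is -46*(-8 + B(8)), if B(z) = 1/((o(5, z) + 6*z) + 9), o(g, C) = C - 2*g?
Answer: 20194/55 ≈ 367.16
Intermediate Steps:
B(z) = 1/(-1 + 7*z) (B(z) = 1/(((z - 2*5) + 6*z) + 9) = 1/(((z - 10) + 6*z) + 9) = 1/(((-10 + z) + 6*z) + 9) = 1/((-10 + 7*z) + 9) = 1/(-1 + 7*z))
-46*(-8 + B(8)) = -46*(-8 + 1/(-1 + 7*8)) = -46*(-8 + 1/(-1 + 56)) = -46*(-8 + 1/55) = -46*(-439/55) = 20194/55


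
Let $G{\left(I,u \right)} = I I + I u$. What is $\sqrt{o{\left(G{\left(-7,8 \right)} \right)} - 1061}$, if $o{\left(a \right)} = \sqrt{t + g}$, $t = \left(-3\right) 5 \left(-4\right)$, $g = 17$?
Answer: $\sqrt{-1061 + \sqrt{77}} \approx 32.438 i$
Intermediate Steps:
$t = 60$ ($t = \left(-15\right) \left(-4\right) = 60$)
$G{\left(I,u \right)} = I^{2} + I u$
$o{\left(a \right)} = \sqrt{77}$ ($o{\left(a \right)} = \sqrt{60 + 17} = \sqrt{77}$)
$\sqrt{o{\left(G{\left(-7,8 \right)} \right)} - 1061} = \sqrt{\sqrt{77} - 1061} = \sqrt{-1061 + \sqrt{77}}$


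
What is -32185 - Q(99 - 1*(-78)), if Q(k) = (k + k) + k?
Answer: -32716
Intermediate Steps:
Q(k) = 3*k (Q(k) = 2*k + k = 3*k)
-32185 - Q(99 - 1*(-78)) = -32185 - 3*(99 - 1*(-78)) = -32185 - 3*(99 + 78) = -32185 - 3*177 = -32185 - 1*531 = -32185 - 531 = -32716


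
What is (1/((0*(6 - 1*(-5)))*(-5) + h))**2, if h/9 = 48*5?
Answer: 1/4665600 ≈ 2.1433e-7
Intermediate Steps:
h = 2160 (h = 9*(48*5) = 9*240 = 2160)
(1/((0*(6 - 1*(-5)))*(-5) + h))**2 = (1/((0*(6 - 1*(-5)))*(-5) + 2160))**2 = (1/((0*(6 + 5))*(-5) + 2160))**2 = (1/((0*11)*(-5) + 2160))**2 = (1/(0*(-5) + 2160))**2 = (1/(0 + 2160))**2 = (1/2160)**2 = 1/4665600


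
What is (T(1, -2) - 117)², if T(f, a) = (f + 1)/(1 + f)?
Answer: 13456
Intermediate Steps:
T(f, a) = 1 (T(f, a) = (1 + f)/(1 + f) = 1)
(T(1, -2) - 117)² = (1 - 117)² = (-116)² = 13456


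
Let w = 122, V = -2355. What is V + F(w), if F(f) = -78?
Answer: -2433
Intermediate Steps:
V + F(w) = -2355 - 78 = -2433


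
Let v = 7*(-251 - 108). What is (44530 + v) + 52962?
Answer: 94979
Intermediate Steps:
v = -2513 (v = 7*(-359) = -2513)
(44530 + v) + 52962 = (44530 - 2513) + 52962 = 42017 + 52962 = 94979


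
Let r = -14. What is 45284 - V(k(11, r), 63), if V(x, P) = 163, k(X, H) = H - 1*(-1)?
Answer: 45121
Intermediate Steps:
k(X, H) = 1 + H (k(X, H) = H + 1 = 1 + H)
45284 - V(k(11, r), 63) = 45284 - 1*163 = 45284 - 163 = 45121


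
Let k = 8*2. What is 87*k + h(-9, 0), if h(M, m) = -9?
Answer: 1383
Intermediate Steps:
k = 16
87*k + h(-9, 0) = 87*16 - 9 = 1392 - 9 = 1383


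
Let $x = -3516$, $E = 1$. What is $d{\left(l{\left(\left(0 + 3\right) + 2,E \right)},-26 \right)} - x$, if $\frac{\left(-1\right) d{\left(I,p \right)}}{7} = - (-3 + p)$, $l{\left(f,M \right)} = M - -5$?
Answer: $3313$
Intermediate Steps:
$l{\left(f,M \right)} = 5 + M$ ($l{\left(f,M \right)} = M + 5 = 5 + M$)
$d{\left(I,p \right)} = -21 + 7 p$ ($d{\left(I,p \right)} = - 7 \left(- (-3 + p)\right) = - 7 \left(3 - p\right) = -21 + 7 p$)
$d{\left(l{\left(\left(0 + 3\right) + 2,E \right)},-26 \right)} - x = \left(-21 + 7 \left(-26\right)\right) - -3516 = \left(-21 - 182\right) + 3516 = -203 + 3516 = 3313$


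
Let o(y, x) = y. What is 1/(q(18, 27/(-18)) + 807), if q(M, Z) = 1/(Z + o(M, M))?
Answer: 33/26633 ≈ 0.0012391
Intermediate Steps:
q(M, Z) = 1/(M + Z) (q(M, Z) = 1/(Z + M) = 1/(M + Z))
1/(q(18, 27/(-18)) + 807) = 1/(1/(18 + 27/(-18)) + 807) = 1/(1/(18 + 27*(-1/18)) + 807) = 1/(1/(18 - 3/2) + 807) = 1/(1/(33/2) + 807) = 1/(2/33 + 807) = 1/(26633/33) = 33/26633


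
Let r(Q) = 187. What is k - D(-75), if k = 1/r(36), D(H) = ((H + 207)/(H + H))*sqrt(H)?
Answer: 1/187 + 22*I*sqrt(3)/5 ≈ 0.0053476 + 7.621*I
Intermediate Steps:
D(H) = (207 + H)/(2*sqrt(H)) (D(H) = ((207 + H)/((2*H)))*sqrt(H) = ((207 + H)*(1/(2*H)))*sqrt(H) = ((207 + H)/(2*H))*sqrt(H) = (207 + H)/(2*sqrt(H)))
k = 1/187 ≈ 0.0053476
k - D(-75) = 1/187 - (207 - 75)/(2*sqrt(-75)) = 1/187 - (-I*sqrt(3)/15)*132/2 = 1/187 - (-22)*I*sqrt(3)/5 = 1/187 + 22*I*sqrt(3)/5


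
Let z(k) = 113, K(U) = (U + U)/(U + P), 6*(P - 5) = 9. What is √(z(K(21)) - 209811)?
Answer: I*√209698 ≈ 457.93*I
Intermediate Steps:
P = 13/2 (P = 5 + (⅙)*9 = 5 + 3/2 = 13/2 ≈ 6.5000)
K(U) = 2*U/(13/2 + U) (K(U) = (U + U)/(U + 13/2) = (2*U)/(13/2 + U) = 2*U/(13/2 + U))
√(z(K(21)) - 209811) = √(113 - 209811) = √(-209698) = I*√209698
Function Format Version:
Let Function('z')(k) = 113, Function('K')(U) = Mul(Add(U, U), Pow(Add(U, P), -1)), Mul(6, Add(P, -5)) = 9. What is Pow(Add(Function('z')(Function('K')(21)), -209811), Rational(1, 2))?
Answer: Mul(I, Pow(209698, Rational(1, 2))) ≈ Mul(457.93, I)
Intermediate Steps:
P = Rational(13, 2) (P = Add(5, Mul(Rational(1, 6), 9)) = Add(5, Rational(3, 2)) = Rational(13, 2) ≈ 6.5000)
Function('K')(U) = Mul(2, U, Pow(Add(Rational(13, 2), U), -1)) (Function('K')(U) = Mul(Add(U, U), Pow(Add(U, Rational(13, 2)), -1)) = Mul(Mul(2, U), Pow(Add(Rational(13, 2), U), -1)) = Mul(2, U, Pow(Add(Rational(13, 2), U), -1)))
Pow(Add(Function('z')(Function('K')(21)), -209811), Rational(1, 2)) = Pow(Add(113, -209811), Rational(1, 2)) = Pow(-209698, Rational(1, 2)) = Mul(I, Pow(209698, Rational(1, 2)))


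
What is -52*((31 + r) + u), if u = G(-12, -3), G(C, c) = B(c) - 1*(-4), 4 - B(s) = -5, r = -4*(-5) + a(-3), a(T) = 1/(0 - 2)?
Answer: -3302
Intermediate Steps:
a(T) = -½ (a(T) = 1/(-2) = -½)
r = 39/2 (r = -4*(-5) - ½ = 20 - ½ = 39/2 ≈ 19.500)
B(s) = 9 (B(s) = 4 - 1*(-5) = 4 + 5 = 9)
G(C, c) = 13 (G(C, c) = 9 - 1*(-4) = 9 + 4 = 13)
u = 13
-52*((31 + r) + u) = -52*((31 + 39/2) + 13) = -52*(101/2 + 13) = -52*127/2 = -3302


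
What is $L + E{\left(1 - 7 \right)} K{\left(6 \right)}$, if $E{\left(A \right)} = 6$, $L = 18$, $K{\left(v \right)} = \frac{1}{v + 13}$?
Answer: $\frac{348}{19} \approx 18.316$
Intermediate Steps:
$K{\left(v \right)} = \frac{1}{13 + v}$
$L + E{\left(1 - 7 \right)} K{\left(6 \right)} = 18 + \frac{6}{13 + 6} = 18 + \frac{6}{19} = \frac{348}{19}$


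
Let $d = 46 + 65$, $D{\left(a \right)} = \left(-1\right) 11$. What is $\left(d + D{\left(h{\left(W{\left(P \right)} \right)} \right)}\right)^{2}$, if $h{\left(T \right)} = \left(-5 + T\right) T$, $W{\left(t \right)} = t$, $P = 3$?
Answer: $10000$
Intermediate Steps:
$h{\left(T \right)} = T \left(-5 + T\right)$
$D{\left(a \right)} = -11$
$d = 111$
$\left(d + D{\left(h{\left(W{\left(P \right)} \right)} \right)}\right)^{2} = \left(111 - 11\right)^{2} = 100^{2} = 10000$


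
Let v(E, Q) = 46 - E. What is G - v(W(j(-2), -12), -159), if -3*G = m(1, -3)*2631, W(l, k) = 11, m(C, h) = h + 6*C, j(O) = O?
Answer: -2666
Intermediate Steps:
G = -2631 (G = -(-3 + 6*1)*2631/3 = -(-3 + 6)*2631/3 = -2631 ≈ -2631.0)
G - v(W(j(-2), -12), -159) = -2631 - (46 - 1*11) = -2631 - (46 - 11) = -2631 - 1*35 = -2631 - 35 = -2666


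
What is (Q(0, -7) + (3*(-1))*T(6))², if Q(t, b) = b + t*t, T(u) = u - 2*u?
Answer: 121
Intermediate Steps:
T(u) = -u
Q(t, b) = b + t²
(Q(0, -7) + (3*(-1))*T(6))² = ((-7 + 0²) + (3*(-1))*(-1*6))² = ((-7 + 0) - 3*(-6))² = (-7 + 18)² = 11² = 121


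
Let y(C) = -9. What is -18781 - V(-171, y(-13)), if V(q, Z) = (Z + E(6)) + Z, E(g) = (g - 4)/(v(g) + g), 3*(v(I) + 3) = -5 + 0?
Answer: -37529/2 ≈ -18765.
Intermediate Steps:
v(I) = -14/3 (v(I) = -3 + (-5 + 0)/3 = -3 + (1/3)*(-5) = -3 - 5/3 = -14/3)
E(g) = (-4 + g)/(-14/3 + g) (E(g) = (g - 4)/(-14/3 + g) = (-4 + g)/(-14/3 + g))
V(q, Z) = 3/2 + 2*Z (V(q, Z) = (Z + 3*(-4 + 6)/(-14 + 3*6)) + Z = (Z + 3*2/(-14 + 18)) + Z = (Z + 3*2/4) + Z = (Z + 3*(1/4)*2) + Z = (Z + 3/2) + Z = (3/2 + Z) + Z = 3/2 + 2*Z)
-18781 - V(-171, y(-13)) = -18781 - (3/2 + 2*(-9)) = -18781 - (3/2 - 18) = -18781 - 1*(-33/2) = -18781 + 33/2 = -37529/2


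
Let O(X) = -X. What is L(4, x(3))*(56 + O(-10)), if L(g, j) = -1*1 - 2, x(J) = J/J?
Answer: -198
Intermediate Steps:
x(J) = 1
L(g, j) = -3 (L(g, j) = -1 - 2 = -3)
L(4, x(3))*(56 + O(-10)) = -3*(56 - 1*(-10)) = -3*(56 + 10) = -3*66 = -198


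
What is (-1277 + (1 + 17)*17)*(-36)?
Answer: 34956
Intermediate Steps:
(-1277 + (1 + 17)*17)*(-36) = (-1277 + 18*17)*(-36) = (-1277 + 306)*(-36) = -971*(-36) = 34956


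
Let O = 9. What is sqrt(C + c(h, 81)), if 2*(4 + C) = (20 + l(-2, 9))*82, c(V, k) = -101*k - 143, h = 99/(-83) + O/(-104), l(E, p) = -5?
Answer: 3*I*sqrt(857) ≈ 87.824*I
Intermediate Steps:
h = -11043/8632 (h = 99/(-83) + 9/(-104) = 99*(-1/83) + 9*(-1/104) = -99/83 - 9/104 = -11043/8632 ≈ -1.2793)
c(V, k) = -143 - 101*k
C = 611 (C = -4 + ((20 - 5)*82)/2 = -4 + (15*82)/2 = -4 + (1/2)*1230 = -4 + 615 = 611)
sqrt(C + c(h, 81)) = sqrt(611 + (-143 - 101*81)) = sqrt(611 + (-143 - 8181)) = sqrt(611 - 8324) = sqrt(-7713) = 3*I*sqrt(857)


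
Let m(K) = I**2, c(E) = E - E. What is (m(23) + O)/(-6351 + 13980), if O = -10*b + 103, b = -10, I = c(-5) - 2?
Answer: 69/2543 ≈ 0.027133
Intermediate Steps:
c(E) = 0
I = -2 (I = 0 - 2 = -2)
m(K) = 4 (m(K) = (-2)**2 = 4)
O = 203 (O = -10*(-10) + 103 = 100 + 103 = 203)
(m(23) + O)/(-6351 + 13980) = (4 + 203)/(-6351 + 13980) = 207/7629 = 207*(1/7629) = 69/2543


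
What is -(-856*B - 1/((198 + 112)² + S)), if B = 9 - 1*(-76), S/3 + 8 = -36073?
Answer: 883524679/12143 ≈ 72760.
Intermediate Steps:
S = -108243 (S = -24 + 3*(-36073) = -24 - 108219 = -108243)
B = 85 (B = 9 + 76 = 85)
-(-856*B - 1/((198 + 112)² + S)) = -(-856*85 - 1/((198 + 112)² - 108243)) = -(-72760 - 1/(310² - 108243)) = -(-72760 - 1/(96100 - 108243)) = -(-72760 - 1/(-12143)) = -(-72760 - 1*(-1/12143)) = -(-72760 + 1/12143) = -1*(-883524679/12143) = 883524679/12143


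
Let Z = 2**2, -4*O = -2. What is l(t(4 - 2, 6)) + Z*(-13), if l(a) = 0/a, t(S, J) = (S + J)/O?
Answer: -52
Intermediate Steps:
O = 1/2 (O = -1/4*(-2) = 1/2 ≈ 0.50000)
Z = 4
t(S, J) = 2*J + 2*S (t(S, J) = (S + J)/(1/2) = (J + S)*2 = 2*J + 2*S)
l(a) = 0
l(t(4 - 2, 6)) + Z*(-13) = 0 + 4*(-13) = 0 - 52 = -52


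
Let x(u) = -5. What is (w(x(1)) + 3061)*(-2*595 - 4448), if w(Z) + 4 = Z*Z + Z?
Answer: -17348126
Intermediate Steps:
w(Z) = -4 + Z + Z**2 (w(Z) = -4 + (Z*Z + Z) = -4 + (Z**2 + Z) = -4 + (Z + Z**2) = -4 + Z + Z**2)
(w(x(1)) + 3061)*(-2*595 - 4448) = ((-4 - 5 + (-5)**2) + 3061)*(-2*595 - 4448) = ((-4 - 5 + 25) + 3061)*(-1190 - 4448) = (16 + 3061)*(-5638) = 3077*(-5638) = -17348126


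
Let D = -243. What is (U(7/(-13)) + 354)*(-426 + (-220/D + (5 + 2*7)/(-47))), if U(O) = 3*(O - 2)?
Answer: -7294294123/49491 ≈ -1.4739e+5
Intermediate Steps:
U(O) = -6 + 3*O (U(O) = 3*(-2 + O) = -6 + 3*O)
(U(7/(-13)) + 354)*(-426 + (-220/D + (5 + 2*7)/(-47))) = ((-6 + 3*(7/(-13))) + 354)*(-426 + (-220/(-243) + (5 + 2*7)/(-47))) = ((-6 + 3*(7*(-1/13))) + 354)*(-426 + (-220*(-1/243) + (5 + 14)*(-1/47))) = ((-6 + 3*(-7/13)) + 354)*(-426 + (220/243 + 19*(-1/47))) = ((-6 - 21/13) + 354)*(-426 + (220/243 - 19/47)) = (-99/13 + 354)*(-426 + 5723/11421) = (4503/13)*(-4859623/11421) = -7294294123/49491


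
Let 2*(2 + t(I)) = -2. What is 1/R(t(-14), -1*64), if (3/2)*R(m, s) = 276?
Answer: 1/184 ≈ 0.0054348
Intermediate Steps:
t(I) = -3 (t(I) = -2 + (½)*(-2) = -2 - 1 = -3)
R(m, s) = 184 (R(m, s) = (⅔)*276 = 184)
1/R(t(-14), -1*64) = 1/184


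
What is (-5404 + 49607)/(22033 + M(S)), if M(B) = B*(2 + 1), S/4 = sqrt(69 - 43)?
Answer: 973924699/485449345 - 530436*sqrt(26)/485449345 ≈ 2.0007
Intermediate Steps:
S = 4*sqrt(26) (S = 4*sqrt(69 - 43) = 4*sqrt(26) ≈ 20.396)
M(B) = 3*B (M(B) = B*3 = 3*B)
(-5404 + 49607)/(22033 + M(S)) = (-5404 + 49607)/(22033 + 3*(4*sqrt(26))) = 44203/(22033 + 12*sqrt(26))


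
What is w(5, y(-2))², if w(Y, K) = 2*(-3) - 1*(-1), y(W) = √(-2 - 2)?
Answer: 25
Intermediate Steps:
y(W) = 2*I (y(W) = √(-4) = 2*I)
w(Y, K) = -5 (w(Y, K) = -6 + 1 = -5)
w(5, y(-2))² = (-5)² = 25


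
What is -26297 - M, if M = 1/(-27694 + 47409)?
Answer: -518445356/19715 ≈ -26297.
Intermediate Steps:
M = 1/19715 ≈ 5.0723e-5
-26297 - M = -26297 - 1*1/19715 = -26297 - 1/19715 = -518445356/19715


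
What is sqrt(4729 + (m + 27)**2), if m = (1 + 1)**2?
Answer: sqrt(5690) ≈ 75.432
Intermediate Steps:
m = 4 (m = 2**2 = 4)
sqrt(4729 + (m + 27)**2) = sqrt(4729 + (4 + 27)**2) = sqrt(4729 + 31**2) = sqrt(4729 + 961) = sqrt(5690)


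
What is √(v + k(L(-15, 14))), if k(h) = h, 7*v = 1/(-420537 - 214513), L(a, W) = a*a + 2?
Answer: √179431120354486/889070 ≈ 15.067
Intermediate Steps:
L(a, W) = 2 + a² (L(a, W) = a² + 2 = 2 + a²)
v = -1/4445350 (v = 1/(7*(-420537 - 214513)) = (⅐)/(-635050) = (⅐)*(-1/635050) = -1/4445350 ≈ -2.2495e-7)
√(v + k(L(-15, 14))) = √(-1/4445350 + (2 + (-15)²)) = √(-1/4445350 + (2 + 225)) = √(-1/4445350 + 227) = √(1009094449/4445350) = √179431120354486/889070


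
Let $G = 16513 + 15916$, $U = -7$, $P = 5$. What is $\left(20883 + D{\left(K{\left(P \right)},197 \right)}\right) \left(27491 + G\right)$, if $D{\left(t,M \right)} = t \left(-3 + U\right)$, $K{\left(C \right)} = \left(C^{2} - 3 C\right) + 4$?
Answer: $1242920560$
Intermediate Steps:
$K{\left(C \right)} = 4 + C^{2} - 3 C$
$D{\left(t,M \right)} = - 10 t$ ($D{\left(t,M \right)} = t \left(-3 - 7\right) = t \left(-10\right) = - 10 t$)
$G = 32429$
$\left(20883 + D{\left(K{\left(P \right)},197 \right)}\right) \left(27491 + G\right) = \left(20883 - 10 \left(4 + 5^{2} - 15\right)\right) \left(27491 + 32429\right) = \left(20883 - 10 \left(4 + 25 - 15\right)\right) 59920 = \left(20883 - 140\right) 59920 = 20743 \cdot 59920 = 1242920560$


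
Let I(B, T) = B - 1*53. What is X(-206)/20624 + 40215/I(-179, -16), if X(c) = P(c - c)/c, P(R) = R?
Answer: -40215/232 ≈ -173.34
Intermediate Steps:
X(c) = 0 (X(c) = (c - c)/c = 0/c = 0)
I(B, T) = -53 + B (I(B, T) = B - 53 = -53 + B)
X(-206)/20624 + 40215/I(-179, -16) = 0/20624 + 40215/(-53 - 179) = 0*(1/20624) + 40215/(-232) = 0 + 40215*(-1/232) = 0 - 40215/232 = -40215/232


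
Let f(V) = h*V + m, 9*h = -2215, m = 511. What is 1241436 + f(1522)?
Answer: 7806293/9 ≈ 8.6737e+5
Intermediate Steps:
h = -2215/9 (h = (⅑)*(-2215) = -2215/9 ≈ -246.11)
f(V) = 511 - 2215*V/9 (f(V) = -2215*V/9 + 511 = 511 - 2215*V/9)
1241436 + f(1522) = 1241436 + (511 - 2215/9*1522) = 1241436 + (511 - 3371230/9) = 1241436 - 3366631/9 = 7806293/9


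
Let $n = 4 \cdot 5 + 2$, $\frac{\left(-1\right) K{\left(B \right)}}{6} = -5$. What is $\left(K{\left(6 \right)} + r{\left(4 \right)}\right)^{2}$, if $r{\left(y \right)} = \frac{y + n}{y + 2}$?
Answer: $\frac{10609}{9} \approx 1178.8$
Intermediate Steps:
$K{\left(B \right)} = 30$ ($K{\left(B \right)} = \left(-6\right) \left(-5\right) = 30$)
$n = 22$ ($n = 20 + 2 = 22$)
$r{\left(y \right)} = \frac{22 + y}{2 + y}$ ($r{\left(y \right)} = \frac{y + 22}{y + 2} = \frac{22 + y}{2 + y}$)
$\left(K{\left(6 \right)} + r{\left(4 \right)}\right)^{2} = \left(30 + \frac{22 + 4}{2 + 4}\right)^{2} = \left(30 + \frac{1}{6} \cdot 26\right)^{2} = \left(30 + \frac{13}{3}\right)^{2} = \left(\frac{103}{3}\right)^{2} = \frac{10609}{9}$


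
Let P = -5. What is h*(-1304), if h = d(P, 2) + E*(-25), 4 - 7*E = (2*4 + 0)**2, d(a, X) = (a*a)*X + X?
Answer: -2430656/7 ≈ -3.4724e+5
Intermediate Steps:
d(a, X) = X + X*a**2 (d(a, X) = a**2*X + X = X*a**2 + X = X + X*a**2)
E = -60/7 (E = 4/7 - (2*4 + 0)**2/7 = 4/7 - (8 + 0)**2/7 = 4/7 - 1/7*8**2 = 4/7 - 1/7*64 = 4/7 - 64/7 = -60/7 ≈ -8.5714)
h = 1864/7 (h = 2*(1 + (-5)**2) - 60/7*(-25) = 2*(1 + 25) + 1500/7 = 2*26 + 1500/7 = 52 + 1500/7 = 1864/7 ≈ 266.29)
h*(-1304) = (1864/7)*(-1304) = -2430656/7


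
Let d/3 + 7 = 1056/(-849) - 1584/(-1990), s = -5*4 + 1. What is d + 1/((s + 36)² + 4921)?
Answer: -6555787757/293411570 ≈ -22.343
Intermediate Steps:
s = -19 (s = -20 + 1 = -19)
d = -6291597/281585 (d = -21 + 3*(1056/(-849) - 1584/(-1990)) = -21 + 3*(1056*(-1/849) - 1584*(-1/1990)) = -21 + 3*(-352/283 + 792/995) = -21 + 3*(-126104/281585) = -21 - 378312/281585 = -6291597/281585 ≈ -22.344)
d + 1/((s + 36)² + 4921) = -6291597/281585 + 1/((-19 + 36)² + 4921) = -6291597/281585 + 1/(17² + 4921) = -6291597/281585 + 1/(289 + 4921) = -6291597/281585 + 1/5210 = -6555787757/293411570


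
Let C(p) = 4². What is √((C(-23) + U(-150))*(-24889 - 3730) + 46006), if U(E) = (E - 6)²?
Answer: I*√696883882 ≈ 26399.0*I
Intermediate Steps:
U(E) = (-6 + E)²
C(p) = 16
√((C(-23) + U(-150))*(-24889 - 3730) + 46006) = √((16 + (-6 - 150)²)*(-24889 - 3730) + 46006) = √((16 + (-156)²)*(-28619) + 46006) = √((16 + 24336)*(-28619) + 46006) = √(24352*(-28619) + 46006) = √(-696929888 + 46006) = √(-696883882) = I*√696883882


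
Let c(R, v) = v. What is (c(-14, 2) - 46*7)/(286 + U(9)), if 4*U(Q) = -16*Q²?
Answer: 160/19 ≈ 8.4211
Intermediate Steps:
U(Q) = -4*Q² (U(Q) = (-16*Q²)/4 = -4*Q²)
(c(-14, 2) - 46*7)/(286 + U(9)) = (2 - 46*7)/(286 - 4*9²) = (2 - 322)/(286 - 4*81) = -320/(286 - 324) = -320/(-38) = -320*(-1/38) = 160/19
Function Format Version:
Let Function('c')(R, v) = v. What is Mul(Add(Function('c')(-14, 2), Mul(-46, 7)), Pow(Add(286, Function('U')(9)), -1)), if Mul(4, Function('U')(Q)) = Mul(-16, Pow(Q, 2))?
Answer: Rational(160, 19) ≈ 8.4211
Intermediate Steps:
Function('U')(Q) = Mul(-4, Pow(Q, 2)) (Function('U')(Q) = Mul(Rational(1, 4), Mul(-16, Pow(Q, 2))) = Mul(-4, Pow(Q, 2)))
Mul(Add(Function('c')(-14, 2), Mul(-46, 7)), Pow(Add(286, Function('U')(9)), -1)) = Mul(Add(2, Mul(-46, 7)), Pow(Add(286, Mul(-4, Pow(9, 2))), -1)) = Mul(Add(2, -322), Pow(Add(286, Mul(-4, 81)), -1)) = Mul(-320, Pow(Add(286, -324), -1)) = Mul(-320, Pow(-38, -1)) = Mul(-320, Rational(-1, 38)) = Rational(160, 19)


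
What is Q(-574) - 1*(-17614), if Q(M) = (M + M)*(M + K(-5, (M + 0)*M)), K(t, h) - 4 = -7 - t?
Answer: 674270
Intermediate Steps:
K(t, h) = -3 - t (K(t, h) = 4 + (-7 - t) = -3 - t)
Q(M) = 2*M*(2 + M) (Q(M) = (M + M)*(M + (-3 - 1*(-5))) = (2*M)*(M + (-3 + 5)) = (2*M)*(M + 2) = (2*M)*(2 + M) = 2*M*(2 + M))
Q(-574) - 1*(-17614) = 2*(-574)*(2 - 574) - 1*(-17614) = 2*(-574)*(-572) + 17614 = 656656 + 17614 = 674270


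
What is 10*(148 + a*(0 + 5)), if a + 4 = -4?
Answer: 1080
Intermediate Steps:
a = -8 (a = -4 - 4 = -8)
10*(148 + a*(0 + 5)) = 10*(148 - 8*(0 + 5)) = 10*(148 - 8*5) = 10*(148 - 40) = 10*108 = 1080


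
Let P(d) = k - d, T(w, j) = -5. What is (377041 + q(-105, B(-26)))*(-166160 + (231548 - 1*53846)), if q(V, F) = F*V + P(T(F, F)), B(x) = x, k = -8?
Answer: 4383282256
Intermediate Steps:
P(d) = -8 - d
q(V, F) = -3 + F*V (q(V, F) = F*V + (-8 - 1*(-5)) = F*V + (-8 + 5) = F*V - 3 = -3 + F*V)
(377041 + q(-105, B(-26)))*(-166160 + (231548 - 1*53846)) = (377041 + (-3 - 26*(-105)))*(-166160 + (231548 - 1*53846)) = (377041 + (-3 + 2730))*(-166160 + (231548 - 53846)) = (377041 + 2727)*(-166160 + 177702) = 379768*11542 = 4383282256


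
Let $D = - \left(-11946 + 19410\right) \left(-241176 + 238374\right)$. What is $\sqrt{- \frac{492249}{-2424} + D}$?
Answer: $\frac{\sqrt{3413553460414}}{404} \approx 4573.2$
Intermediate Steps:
$D = 20914128$ ($D = - 7464 \left(-2802\right) = \left(-1\right) \left(-20914128\right) = 20914128$)
$\sqrt{- \frac{492249}{-2424} + D} = \sqrt{- \frac{492249}{-2424} + 20914128} = \sqrt{\left(-492249\right) \left(- \frac{1}{2424}\right) + 20914128} = \sqrt{\frac{164083}{808} + 20914128} = \sqrt{\frac{16898779507}{808}} = \frac{\sqrt{3413553460414}}{404}$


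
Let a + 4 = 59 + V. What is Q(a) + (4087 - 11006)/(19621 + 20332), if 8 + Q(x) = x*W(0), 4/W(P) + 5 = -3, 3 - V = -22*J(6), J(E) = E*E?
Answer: -17306568/39953 ≈ -433.17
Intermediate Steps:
J(E) = E²
V = 795 (V = 3 - (-22)*6² = 3 - (-22)*36 = 3 - 1*(-792) = 3 + 792 = 795)
W(P) = -½ (W(P) = 4/(-5 - 3) = 4/(-8) = 4*(-⅛) = -½)
a = 850 (a = -4 + (59 + 795) = -4 + 854 = 850)
Q(x) = -8 - x/2 (Q(x) = -8 + x*(-½) = -8 - x/2)
Q(a) + (4087 - 11006)/(19621 + 20332) = (-8 - ½*850) + (4087 - 11006)/(19621 + 20332) = (-8 - 425) - 6919/39953 = -433 - 6919*1/39953 = -433 - 6919/39953 = -17306568/39953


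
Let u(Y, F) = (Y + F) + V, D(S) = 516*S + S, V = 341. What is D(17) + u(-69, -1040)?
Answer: 8021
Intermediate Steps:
D(S) = 517*S
u(Y, F) = 341 + F + Y (u(Y, F) = (Y + F) + 341 = (F + Y) + 341 = 341 + F + Y)
D(17) + u(-69, -1040) = 517*17 + (341 - 1040 - 69) = 8789 - 768 = 8021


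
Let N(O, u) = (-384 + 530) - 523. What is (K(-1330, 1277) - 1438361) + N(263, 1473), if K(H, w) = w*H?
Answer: -3137148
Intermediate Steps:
K(H, w) = H*w
N(O, u) = -377 (N(O, u) = 146 - 523 = -377)
(K(-1330, 1277) - 1438361) + N(263, 1473) = (-1330*1277 - 1438361) - 377 = (-1698410 - 1438361) - 377 = -3136771 - 377 = -3137148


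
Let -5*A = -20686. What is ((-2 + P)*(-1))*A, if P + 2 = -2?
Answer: 124116/5 ≈ 24823.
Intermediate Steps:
P = -4 (P = -2 - 2 = -4)
A = 20686/5 (A = -1/5*(-20686) = 20686/5 ≈ 4137.2)
((-2 + P)*(-1))*A = ((-2 - 4)*(-1))*(20686/5) = -6*(-1)*(20686/5) = 6*(20686/5) = 124116/5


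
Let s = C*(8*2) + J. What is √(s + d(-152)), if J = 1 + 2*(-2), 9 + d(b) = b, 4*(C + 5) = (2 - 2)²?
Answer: 2*I*√61 ≈ 15.62*I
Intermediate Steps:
C = -5 (C = -5 + (2 - 2)²/4 = -5 + (¼)*0² = -5 + (¼)*0 = -5 + 0 = -5)
d(b) = -9 + b
J = -3 (J = 1 - 4 = -3)
s = -83 (s = -40*2 - 3 = -5*16 - 3 = -80 - 3 = -83)
√(s + d(-152)) = √(-83 + (-9 - 152)) = √(-83 - 161) = √(-244) = 2*I*√61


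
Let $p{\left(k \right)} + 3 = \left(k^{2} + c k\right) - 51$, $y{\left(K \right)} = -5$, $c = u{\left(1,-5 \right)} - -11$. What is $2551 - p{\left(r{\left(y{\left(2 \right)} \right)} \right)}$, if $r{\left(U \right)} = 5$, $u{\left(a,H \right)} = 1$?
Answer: $2520$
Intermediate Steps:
$c = 12$ ($c = 1 - -11 = 1 + 11 = 12$)
$p{\left(k \right)} = -54 + k^{2} + 12 k$ ($p{\left(k \right)} = -3 - \left(51 - k^{2} - 12 k\right) = -3 + \left(-51 + k^{2} + 12 k\right) = -54 + k^{2} + 12 k$)
$2551 - p{\left(r{\left(y{\left(2 \right)} \right)} \right)} = 2551 - \left(-54 + 5^{2} + 12 \cdot 5\right) = 2551 - \left(-54 + 25 + 60\right) = 2551 - 31 = 2520$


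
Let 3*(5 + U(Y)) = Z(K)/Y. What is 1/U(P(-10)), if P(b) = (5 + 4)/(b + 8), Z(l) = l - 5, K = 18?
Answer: -27/161 ≈ -0.16770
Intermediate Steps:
Z(l) = -5 + l
P(b) = 9/(8 + b)
U(Y) = -5 + 13/(3*Y) (U(Y) = -5 + ((-5 + 18)/Y)/3 = -5 + (13/Y)/3 = -5 + 13/(3*Y))
1/U(P(-10)) = 1/(-5 + 13/(3*((9/(8 - 10))))) = 1/(-5 + 13/(3*((9/(-2))))) = 1/(-5 + 13/(3*((9*(-½))))) = 1/(-5 + 13/(3*(-9/2))) = 1/(-5 + (13/3)*(-2/9)) = 1/(-5 - 26/27) = 1/(-161/27) = -27/161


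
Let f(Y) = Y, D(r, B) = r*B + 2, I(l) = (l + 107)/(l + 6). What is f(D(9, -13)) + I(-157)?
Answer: -17315/151 ≈ -114.67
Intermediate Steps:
I(l) = (107 + l)/(6 + l)
D(r, B) = 2 + B*r (D(r, B) = B*r + 2 = 2 + B*r)
f(D(9, -13)) + I(-157) = (2 - 13*9) + (107 - 157)/(6 - 157) = (2 - 117) - 50/(-151) = -115 - 1/151*(-50) = -115 + 50/151 = -17315/151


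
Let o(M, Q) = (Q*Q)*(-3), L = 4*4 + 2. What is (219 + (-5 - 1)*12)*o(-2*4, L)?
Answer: -142884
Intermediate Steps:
L = 18 (L = 16 + 2 = 18)
o(M, Q) = -3*Q**2 (o(M, Q) = Q**2*(-3) = -3*Q**2)
(219 + (-5 - 1)*12)*o(-2*4, L) = (219 + (-5 - 1)*12)*(-3*18**2) = (219 - 6*12)*(-3*324) = (219 - 72)*(-972) = 147*(-972) = -142884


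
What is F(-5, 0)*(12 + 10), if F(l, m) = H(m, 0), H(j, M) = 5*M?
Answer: 0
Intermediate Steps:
F(l, m) = 0 (F(l, m) = 5*0 = 0)
F(-5, 0)*(12 + 10) = 0*(12 + 10) = 0*22 = 0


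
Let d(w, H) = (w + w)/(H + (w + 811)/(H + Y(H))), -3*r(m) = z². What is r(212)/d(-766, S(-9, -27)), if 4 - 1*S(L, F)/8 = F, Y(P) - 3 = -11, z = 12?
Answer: 11913/1532 ≈ 7.7761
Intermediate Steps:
Y(P) = -8 (Y(P) = 3 - 11 = -8)
S(L, F) = 32 - 8*F
r(m) = -48 (r(m) = -⅓*12² = -⅓*144 = -48)
d(w, H) = 2*w/(H + (811 + w)/(-8 + H)) (d(w, H) = (w + w)/(H + (w + 811)/(H - 8)) = (2*w)/(H + (811 + w)/(-8 + H)) = 2*w/(H + (811 + w)/(-8 + H)))
r(212)/d(-766, S(-9, -27)) = -48*(-(811 - 766 + (32 - 8*(-27))² - 8*(32 - 8*(-27)))/(1532*(-8 + (32 - 8*(-27))))) = -48*(-(811 - 766 + (32 + 216)² - 8*(32 + 216))/(1532*(-8 + (32 + 216)))) = -48*(-(811 - 766 + 248² - 8*248)/(1532*(-8 + 248))) = -48/(2*(-766)*240/(811 - 766 + 61504 - 1984)) = -48/(2*(-766)*240/59565) = -48/(2*(-766)*(1/59565)*240) = -48/(-24512/3971) = -48*(-3971/24512) = 11913/1532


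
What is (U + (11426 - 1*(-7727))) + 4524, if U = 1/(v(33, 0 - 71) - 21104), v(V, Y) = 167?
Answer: 495725348/20937 ≈ 23677.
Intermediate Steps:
U = -1/20937 (U = 1/(167 - 21104) = 1/(-20937) = -1/20937 ≈ -4.7762e-5)
(U + (11426 - 1*(-7727))) + 4524 = (-1/20937 + (11426 - 1*(-7727))) + 4524 = (-1/20937 + (11426 + 7727)) + 4524 = (-1/20937 + 19153) + 4524 = 401006360/20937 + 4524 = 495725348/20937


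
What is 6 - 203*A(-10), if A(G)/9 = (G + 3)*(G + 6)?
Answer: -51150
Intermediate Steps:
A(G) = 9*(3 + G)*(6 + G) (A(G) = 9*((G + 3)*(G + 6)) = 9*((3 + G)*(6 + G)) = 9*(3 + G)*(6 + G))
6 - 203*A(-10) = 6 - 203*(162 + 9*(-10)² + 81*(-10)) = 6 - 203*(162 + 9*100 - 810) = 6 - 203*(162 + 900 - 810) = 6 - 203*252 = 6 - 51156 = -51150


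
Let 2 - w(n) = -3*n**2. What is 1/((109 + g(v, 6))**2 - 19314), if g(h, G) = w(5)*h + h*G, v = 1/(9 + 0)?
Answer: -81/432338 ≈ -0.00018735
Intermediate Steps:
v = 1/9 ≈ 0.11111
w(n) = 2 + 3*n**2 (w(n) = 2 - (-3)*n**2 = 2 + 3*n**2)
g(h, G) = 77*h + G*h (g(h, G) = (2 + 3*5**2)*h + h*G = (2 + 3*25)*h + G*h = (2 + 75)*h + G*h = 77*h + G*h)
1/((109 + g(v, 6))**2 - 19314) = 1/((109 + (77 + 6)/9)**2 - 19314) = 1/((109 + (1/9)*83)**2 - 19314) = 1/((109 + 83/9)**2 - 19314) = 1/((1064/9)**2 - 19314) = 1/(1132096/81 - 19314) = 1/(-432338/81) = -81/432338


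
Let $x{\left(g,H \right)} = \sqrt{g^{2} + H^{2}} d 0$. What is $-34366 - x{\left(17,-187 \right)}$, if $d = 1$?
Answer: $-34366$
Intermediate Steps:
$x{\left(g,H \right)} = 0$ ($x{\left(g,H \right)} = \sqrt{g^{2} + H^{2}} \cdot 1 \cdot 0 = \sqrt{H^{2} + g^{2}} \cdot 1 \cdot 0 = \sqrt{H^{2} + g^{2}} \cdot 0 = 0$)
$-34366 - x{\left(17,-187 \right)} = -34366 - 0 = -34366 + 0 = -34366$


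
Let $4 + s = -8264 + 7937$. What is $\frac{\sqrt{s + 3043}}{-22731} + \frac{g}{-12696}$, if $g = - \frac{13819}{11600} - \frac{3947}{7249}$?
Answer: $\frac{145959131}{1067586326400} - \frac{2 \sqrt{678}}{22731} \approx -0.0021543$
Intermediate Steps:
$s = -331$ ($s = -4 + \left(-8264 + 7937\right) = -4 - 327 = -331$)
$g = - \frac{145959131}{84088400}$ ($g = \left(-13819\right) \frac{1}{11600} - \frac{3947}{7249} = - \frac{13819}{11600} - \frac{3947}{7249} = - \frac{145959131}{84088400} \approx -1.7358$)
$\frac{\sqrt{s + 3043}}{-22731} + \frac{g}{-12696} = \frac{\sqrt{-331 + 3043}}{-22731} - \frac{145959131}{84088400 \left(-12696\right)} = \sqrt{2712} \left(- \frac{1}{22731}\right) - - \frac{145959131}{1067586326400} = 2 \sqrt{678} \left(- \frac{1}{22731}\right) + \frac{145959131}{1067586326400} = - \frac{2 \sqrt{678}}{22731} + \frac{145959131}{1067586326400} = \frac{145959131}{1067586326400} - \frac{2 \sqrt{678}}{22731}$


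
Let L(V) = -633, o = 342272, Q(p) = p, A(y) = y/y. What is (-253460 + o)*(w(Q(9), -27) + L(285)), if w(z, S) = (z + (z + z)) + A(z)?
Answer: -53731260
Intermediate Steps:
A(y) = 1
w(z, S) = 1 + 3*z (w(z, S) = (z + (z + z)) + 1 = (z + 2*z) + 1 = 3*z + 1 = 1 + 3*z)
(-253460 + o)*(w(Q(9), -27) + L(285)) = (-253460 + 342272)*((1 + 3*9) - 633) = 88812*((1 + 27) - 633) = 88812*(28 - 633) = 88812*(-605) = -53731260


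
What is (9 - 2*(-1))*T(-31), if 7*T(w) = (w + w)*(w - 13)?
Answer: 30008/7 ≈ 4286.9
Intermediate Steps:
T(w) = 2*w*(-13 + w)/7 (T(w) = ((w + w)*(w - 13))/7 = ((2*w)*(-13 + w))/7 = (2*w*(-13 + w))/7 = 2*w*(-13 + w)/7)
(9 - 2*(-1))*T(-31) = (9 - 2*(-1))*((2/7)*(-31)*(-13 - 31)) = (9 + 2)*((2/7)*(-31)*(-44)) = 11*(2728/7) = 30008/7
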